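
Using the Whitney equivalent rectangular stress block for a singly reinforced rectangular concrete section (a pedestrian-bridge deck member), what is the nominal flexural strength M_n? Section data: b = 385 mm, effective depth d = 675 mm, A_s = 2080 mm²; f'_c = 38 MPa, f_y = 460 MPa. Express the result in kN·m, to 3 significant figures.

T = A_s f_y = 2080 × 460 = 956800 N = 956.8 kN.
From C = T: a = T/(0.85 f'_c b) = 956800/(0.85 × 38 × 385) = 76.94 mm.
M_n = T(d − a/2) = 956.8 kN × (675 − 38.47) mm = 609.03 kN·m.

M_n ≈ 609 kN·m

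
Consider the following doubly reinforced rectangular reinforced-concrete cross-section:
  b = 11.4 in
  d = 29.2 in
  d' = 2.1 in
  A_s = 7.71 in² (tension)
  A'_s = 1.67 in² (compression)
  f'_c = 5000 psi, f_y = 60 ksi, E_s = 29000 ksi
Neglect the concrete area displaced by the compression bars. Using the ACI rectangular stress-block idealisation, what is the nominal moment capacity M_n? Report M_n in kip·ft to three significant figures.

M_n ≈ 995 kip·ft

Assume both steels yield.
a = (A_s − A'_s) f_y/(0.85 f'_c b) = (7.71 − 1.67) × 60/(0.85 × 5 × 11.4) = 7.480 in.
c = a/β₁ = 7.480/0.8 = 9.350 in; ε'_s = 0.003(c − d')/c = 0.0023 ≥ ε_y = 0.0021, so the compression steel yields.
M_n = (A_s − A'_s) f_y (d − a/2) + A'_s f_y (d − d') = 362.4 × (29.2 − 3.74) + 100.2 × (29.2 − 2.1) = 9226.7 + 2715.4 = 11942.1 kip·in = 11942.1/12 = 995.18 kip·ft.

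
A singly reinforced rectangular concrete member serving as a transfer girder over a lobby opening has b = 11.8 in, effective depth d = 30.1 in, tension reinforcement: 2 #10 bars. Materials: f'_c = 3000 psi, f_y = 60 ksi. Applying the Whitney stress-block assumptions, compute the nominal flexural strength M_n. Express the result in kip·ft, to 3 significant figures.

A_s = 2 × 1.27 = 2.54 in².
T = A_s f_y = 2.54 × 60 = 152.4 kips.
a = T/(0.85 f'_c b) = 152.4/(0.85 × 3 × 11.8) = 5.065 in.
M_n = T(d − a/2) = 152.4 × (30.1 − 2.5325) = 4201.3 kip·in = 4201.3/12 = 350.11 kip·ft.

M_n ≈ 350 kip·ft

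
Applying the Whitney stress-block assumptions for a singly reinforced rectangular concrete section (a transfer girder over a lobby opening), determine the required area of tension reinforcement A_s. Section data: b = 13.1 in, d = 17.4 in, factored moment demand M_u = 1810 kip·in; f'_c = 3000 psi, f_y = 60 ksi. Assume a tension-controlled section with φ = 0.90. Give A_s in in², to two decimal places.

A_s ≈ 2.17 in²

M_n = M_u/φ = 1810/0.90 = 2011.11 kip·in.
From M_n = 0.85 f'_c a b (d − a/2):
a = d − √(d² − 2M_n/(0.85 f'_c b)) = 17.4 − √(17.4² − 2 × 2011.11/(0.85 × 3 × 13.1)) = 3.896 in.
A_s = 0.85 f'_c a b / f_y = 0.85 × 3 × 3.896 × 13.1 / 60 = 2.169 in².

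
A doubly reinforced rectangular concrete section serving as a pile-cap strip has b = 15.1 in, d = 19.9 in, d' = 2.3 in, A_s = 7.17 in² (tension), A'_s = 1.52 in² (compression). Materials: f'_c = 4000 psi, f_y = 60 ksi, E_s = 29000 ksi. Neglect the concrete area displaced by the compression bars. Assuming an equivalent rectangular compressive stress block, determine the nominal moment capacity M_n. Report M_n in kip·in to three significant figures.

M_n ≈ 7230 kip·in

Assume both steels yield.
a = (A_s − A'_s) f_y/(0.85 f'_c b) = (7.17 − 1.52) × 60/(0.85 × 4 × 15.1) = 6.603 in.
c = a/β₁ = 6.603/0.85 = 7.768 in; ε'_s = 0.003(c − d')/c = 0.0021 ≥ ε_y = 0.0021, so the compression steel yields.
M_n = (A_s − A'_s) f_y (d − a/2) + A'_s f_y (d − d') = 339 × (19.9 − 3.3015) + 91.2 × (19.9 − 2.3) = 5626.9 + 1605.1 = 7232.0 kip·in.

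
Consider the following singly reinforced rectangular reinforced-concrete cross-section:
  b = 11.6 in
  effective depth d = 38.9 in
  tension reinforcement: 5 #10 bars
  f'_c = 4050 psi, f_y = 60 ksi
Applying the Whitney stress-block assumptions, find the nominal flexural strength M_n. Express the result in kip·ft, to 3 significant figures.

M_n ≈ 1080 kip·ft

A_s = 5 × 1.27 = 6.35 in².
T = A_s f_y = 6.35 × 60 = 381 kips.
a = T/(0.85 f'_c b) = 381/(0.85 × 4.05 × 11.6) = 9.541 in.
M_n = T(d − a/2) = 381 × (38.9 − 4.7705) = 13003.3 kip·in = 13003.3/12 = 1083.61 kip·ft.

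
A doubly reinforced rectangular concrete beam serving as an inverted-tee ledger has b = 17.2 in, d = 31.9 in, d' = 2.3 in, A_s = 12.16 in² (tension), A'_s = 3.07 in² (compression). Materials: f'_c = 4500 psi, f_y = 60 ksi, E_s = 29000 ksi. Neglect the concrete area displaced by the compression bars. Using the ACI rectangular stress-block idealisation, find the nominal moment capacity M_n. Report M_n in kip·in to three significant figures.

M_n ≈ 20600 kip·in

Assume both steels yield.
a = (A_s − A'_s) f_y/(0.85 f'_c b) = (12.16 − 3.07) × 60/(0.85 × 4.5 × 17.2) = 8.290 in.
c = a/β₁ = 8.290/0.825 = 10.048 in; ε'_s = 0.003(c − d')/c = 0.0023 ≥ ε_y = 0.0021, so the compression steel yields.
M_n = (A_s − A'_s) f_y (d − a/2) + A'_s f_y (d − d') = 545.4 × (31.9 − 4.145) + 184.2 × (31.9 − 2.3) = 15137.6 + 5452.3 = 20589.9 kip·in.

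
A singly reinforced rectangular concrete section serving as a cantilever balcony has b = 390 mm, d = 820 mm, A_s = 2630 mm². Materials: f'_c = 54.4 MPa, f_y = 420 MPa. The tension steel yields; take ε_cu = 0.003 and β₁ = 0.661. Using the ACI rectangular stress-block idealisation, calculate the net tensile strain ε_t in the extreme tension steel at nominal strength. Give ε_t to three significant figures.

ε_t ≈ 0.0235

a = A_s f_y/(0.85 f'_c b) = 61.25 mm.
β₁ = 0.661, so c = a/β₁ = 61.25/0.661 = 92.66 mm.
From the linear strain diagram with ε_cu = 0.003: ε_t = 0.003 (d − c)/c = 0.003 × (820 − 92.66)/92.66 = 0.0235.
Since ε_t ≥ 0.005, the section is tension-controlled.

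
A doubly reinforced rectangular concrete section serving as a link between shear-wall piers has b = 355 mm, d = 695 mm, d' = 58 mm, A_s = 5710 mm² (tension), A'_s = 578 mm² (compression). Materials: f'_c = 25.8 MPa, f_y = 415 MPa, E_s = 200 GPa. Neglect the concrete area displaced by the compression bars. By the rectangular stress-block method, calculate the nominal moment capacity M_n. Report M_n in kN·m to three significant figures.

Assume both tension and compression steel yield.
Net tension couple steel: A_s − A'_s = 5132 mm².
a = (A_s − A'_s) f_y / (0.85 f'_c b) = 2129780/(0.85 × 25.8 × 355) = 273.57 mm.
c = a/β₁ = 273.57/0.85 = 321.85 mm; ε'_s = 0.003(c − d')/c = 0.0025 ≥ f_y/E_s = 0.0021, so compression steel does yield.
M_n = (A_s − A'_s) f_y (d − a/2) + A'_s f_y (d − d') = [2129780 × (695 − 136.785) + 239870 × (695 − 58)] × 10⁻⁶ = 1188.88 + 152.80 = 1341.68 kN·m.

M_n ≈ 1340 kN·m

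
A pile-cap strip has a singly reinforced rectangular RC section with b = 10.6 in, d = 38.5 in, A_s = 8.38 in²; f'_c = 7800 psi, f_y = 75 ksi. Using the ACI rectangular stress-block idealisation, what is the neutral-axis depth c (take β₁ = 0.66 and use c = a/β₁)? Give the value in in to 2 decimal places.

T = A_s f_y = 8.38 × 75 = 628.5 kips.
a = T/(0.85 f'_c b) = 628.5/(0.85 × 7.8 × 10.6) = 8.9431 in.
With β₁ = 0.66, c = a/β₁ = 8.9431/0.66 = 13.55 in.

c ≈ 13.55 in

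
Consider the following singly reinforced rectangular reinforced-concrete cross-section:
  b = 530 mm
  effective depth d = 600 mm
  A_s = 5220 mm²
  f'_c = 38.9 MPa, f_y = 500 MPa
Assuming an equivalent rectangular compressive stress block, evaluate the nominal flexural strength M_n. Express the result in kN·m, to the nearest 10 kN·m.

M_n ≈ 1370 kN·m

T = A_s f_y = 5220 × 500 = 2610000 N = 2610 kN.
From C = T: a = T/(0.85 f'_c b) = 2610000/(0.85 × 38.9 × 530) = 148.93 mm.
M_n = T(d − a/2) = 2610 kN × (600 − 74.465) mm = 1371.65 kN·m.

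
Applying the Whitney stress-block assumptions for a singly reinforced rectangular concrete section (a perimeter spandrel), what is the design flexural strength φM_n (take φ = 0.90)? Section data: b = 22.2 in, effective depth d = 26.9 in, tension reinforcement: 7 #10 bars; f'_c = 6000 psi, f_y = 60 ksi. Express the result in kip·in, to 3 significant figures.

φM_n ≈ 11800 kip·in

A_s = 7 × 1.27 = 8.89 in².
T = A_s f_y = 8.89 × 60 = 533.4 kips.
a = T/(0.85 f'_c b) = 533.4/(0.85 × 6 × 22.2) = 4.711 in.
M_n = T(d − a/2) = 533.4 × (26.9 − 2.3555) = 13092.0 kip·in.
φM_n = 0.90 × 13092.0 = 11782.8 kip·in.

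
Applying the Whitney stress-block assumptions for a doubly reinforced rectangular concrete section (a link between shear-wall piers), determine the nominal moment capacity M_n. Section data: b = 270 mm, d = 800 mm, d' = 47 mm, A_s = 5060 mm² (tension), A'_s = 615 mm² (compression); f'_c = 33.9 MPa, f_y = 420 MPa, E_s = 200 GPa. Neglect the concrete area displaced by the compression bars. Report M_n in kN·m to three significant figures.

M_n ≈ 1460 kN·m

Assume both tension and compression steel yield.
Net tension couple steel: A_s − A'_s = 4445 mm².
a = (A_s − A'_s) f_y / (0.85 f'_c b) = 1866900/(0.85 × 33.9 × 270) = 239.96 mm.
c = a/β₁ = 239.96/0.808 = 296.98 mm; ε'_s = 0.003(c − d')/c = 0.0025 ≥ f_y/E_s = 0.0021, so compression steel does yield.
M_n = (A_s − A'_s) f_y (d − a/2) + A'_s f_y (d − d') = [1866900 × (800 − 119.98) + 258300 × (800 − 47)] × 10⁻⁶ = 1269.53 + 194.50 = 1464.03 kN·m.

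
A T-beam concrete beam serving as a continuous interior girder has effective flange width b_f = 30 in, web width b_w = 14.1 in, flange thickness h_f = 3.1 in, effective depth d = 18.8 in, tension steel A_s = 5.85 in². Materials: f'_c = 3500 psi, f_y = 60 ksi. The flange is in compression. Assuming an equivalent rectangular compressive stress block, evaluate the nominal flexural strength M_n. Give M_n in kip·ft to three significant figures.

Tension: T = A_s f_y = 5.85 × 60 = 351 kips.
Try a within the flange: a = T/(0.85 f'_c b_f) = 351/(0.85 × 3.5 × 30) = 3.933 in.
a = 3.933 > h_f = 3.1 in: the block extends into the web. Split into flange-overhang and web parts.
C_f = 0.85 f'_c (b_f − b_w) h_f = 0.85 × 3.5 × (30 − 14.1) × 3.1 = 146.6 kips.
Remaining web compression depth: a_w = (T − C_f)/(0.85 f'_c b_w) = (351 − 146.6)/(0.85 × 3.5 × 14.1) = 4.873 in.
M_n = C_f(d − h_f/2) + (T − C_f)(d − a_w/2) = 146.6 × (18.8 − 1.55) + 204.4 × (18.8 − 2.4365) = 2528.9 + 3344.7 = 5873.6 kip·in.
M_n = 5873.6/12 = 489.47 kip·ft.

M_n ≈ 489 kip·ft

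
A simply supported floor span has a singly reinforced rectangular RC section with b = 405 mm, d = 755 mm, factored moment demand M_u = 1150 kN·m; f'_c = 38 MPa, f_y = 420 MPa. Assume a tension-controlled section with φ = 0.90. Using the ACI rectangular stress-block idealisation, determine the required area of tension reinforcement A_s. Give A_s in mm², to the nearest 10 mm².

A_s ≈ 4450 mm²

M_n = M_u/φ = 1150/0.90 = 1277.78 kN·m.
With M_n = 0.85 f'_c a b (d − a/2), solve the quadratic for a:
a = d − √(d² − 2M_n/(0.85 f'_c b)) = 755 − √(755² − 2 × 1277.78×10⁶/(0.85 × 38 × 405)) = 142.90 mm.
A_s = 0.85 f'_c a b / f_y = 0.85 × 38 × 142.90 × 405 / 420 = 4450.8 mm².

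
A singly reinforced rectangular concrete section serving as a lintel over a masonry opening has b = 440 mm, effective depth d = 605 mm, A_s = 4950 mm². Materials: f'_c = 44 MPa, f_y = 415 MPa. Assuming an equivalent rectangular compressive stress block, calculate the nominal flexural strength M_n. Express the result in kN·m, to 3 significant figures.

M_n ≈ 1110 kN·m

T = A_s f_y = 4950 × 415 = 2054250 N = 2054.25 kN.
From C = T: a = T/(0.85 f'_c b) = 2054250/(0.85 × 44 × 440) = 124.83 mm.
M_n = T(d − a/2) = 2054.25 kN × (605 − 62.415) mm = 1114.61 kN·m.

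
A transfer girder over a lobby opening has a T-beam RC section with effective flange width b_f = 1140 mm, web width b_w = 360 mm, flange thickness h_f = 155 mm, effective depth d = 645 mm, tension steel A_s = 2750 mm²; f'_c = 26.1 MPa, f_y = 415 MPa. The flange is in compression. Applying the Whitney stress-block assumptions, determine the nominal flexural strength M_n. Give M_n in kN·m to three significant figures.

M_n ≈ 710 kN·m

Tension: T = A_s f_y = 2750 × 415 = 1141250 N.
Try a within the flange: a = T/(0.85 f'_c b_f) = 1141250/(0.85 × 26.1 × 1140) = 45.12 mm.
Since a = 45.12 ≤ h_f = 155 mm, the stress block lies entirely in the flange; analyse as a rectangular beam of width b_f.
M_n = T(d − a/2) = 1141250 × (645 − 22.56) = 710.36 × 10⁶ N·mm.
M_n = 710.36 kN·m.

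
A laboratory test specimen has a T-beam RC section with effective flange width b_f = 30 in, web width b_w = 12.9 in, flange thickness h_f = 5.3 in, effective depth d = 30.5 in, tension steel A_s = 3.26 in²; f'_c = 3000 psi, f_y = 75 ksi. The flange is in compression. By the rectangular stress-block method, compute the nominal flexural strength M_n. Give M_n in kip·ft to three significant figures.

M_n ≈ 589 kip·ft

Tension: T = A_s f_y = 3.26 × 75 = 244.5 kips.
Try a within the flange: a = T/(0.85 f'_c b_f) = 244.5/(0.85 × 3 × 30) = 3.196 in.
Since a = 3.196 ≤ h_f = 5.3 in, the stress block lies entirely in the flange; analyse as a rectangular beam of width b_f.
M_n = T(d − a/2) = 244.5 × (30.5 − 1.598) = 7066.5 kip·in.
M_n = 7066.5/12 = 588.88 kip·ft.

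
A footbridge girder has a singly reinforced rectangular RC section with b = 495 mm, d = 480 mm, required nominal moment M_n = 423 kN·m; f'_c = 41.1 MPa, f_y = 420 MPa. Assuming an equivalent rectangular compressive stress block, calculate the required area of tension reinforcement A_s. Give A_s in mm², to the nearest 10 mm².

With M_n = 0.85 f'_c a b (d − a/2), solve the quadratic for a:
a = d − √(d² − 2M_n/(0.85 f'_c b)) = 480 − √(480² − 2 × 423×10⁶/(0.85 × 41.1 × 495)) = 54.00 mm.
A_s = 0.85 f'_c a b / f_y = 0.85 × 41.1 × 54.00 × 495 / 420 = 2223.4 mm².

A_s ≈ 2220 mm²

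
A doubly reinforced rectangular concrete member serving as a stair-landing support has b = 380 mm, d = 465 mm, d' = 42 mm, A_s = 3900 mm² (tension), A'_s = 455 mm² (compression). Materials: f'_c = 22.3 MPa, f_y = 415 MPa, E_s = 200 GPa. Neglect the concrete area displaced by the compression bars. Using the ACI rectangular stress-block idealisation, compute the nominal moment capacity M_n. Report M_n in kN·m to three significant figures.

M_n ≈ 603 kN·m

Assume both tension and compression steel yield.
Net tension couple steel: A_s − A'_s = 3445 mm².
a = (A_s − A'_s) f_y / (0.85 f'_c b) = 1429675/(0.85 × 22.3 × 380) = 198.49 mm.
c = a/β₁ = 198.49/0.85 = 233.52 mm; ε'_s = 0.003(c − d')/c = 0.0025 ≥ f_y/E_s = 0.0021, so compression steel does yield.
M_n = (A_s − A'_s) f_y (d − a/2) + A'_s f_y (d − d') = [1429675 × (465 − 99.245) + 188825 × (465 − 42)] × 10⁻⁶ = 522.91 + 79.87 = 602.78 kN·m.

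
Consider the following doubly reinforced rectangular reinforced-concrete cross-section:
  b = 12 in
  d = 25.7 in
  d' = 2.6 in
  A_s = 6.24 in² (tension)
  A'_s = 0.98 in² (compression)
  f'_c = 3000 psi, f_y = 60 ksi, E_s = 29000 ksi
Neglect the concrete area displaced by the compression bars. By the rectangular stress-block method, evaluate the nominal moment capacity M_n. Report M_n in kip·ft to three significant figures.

Assume both steels yield.
a = (A_s − A'_s) f_y/(0.85 f'_c b) = (6.24 − 0.98) × 60/(0.85 × 3 × 12) = 10.314 in.
c = a/β₁ = 10.314/0.85 = 12.134 in; ε'_s = 0.003(c − d')/c = 0.0024 ≥ ε_y = 0.0021, so the compression steel yields.
M_n = (A_s − A'_s) f_y (d − a/2) + A'_s f_y (d − d') = 315.6 × (25.7 − 5.157) + 58.8 × (25.7 − 2.6) = 6483.4 + 1358.3 = 7841.7 kip·in = 7841.7/12 = 653.48 kip·ft.

M_n ≈ 653 kip·ft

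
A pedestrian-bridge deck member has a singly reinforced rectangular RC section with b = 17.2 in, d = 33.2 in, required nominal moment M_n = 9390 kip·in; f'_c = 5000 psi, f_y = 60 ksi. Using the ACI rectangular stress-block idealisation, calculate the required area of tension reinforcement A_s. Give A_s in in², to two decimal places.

A_s ≈ 5.03 in²

From M_n = 0.85 f'_c a b (d − a/2):
a = d − √(d² − 2M_n/(0.85 f'_c b)) = 33.2 − √(33.2² − 2 × 9390/(0.85 × 5 × 17.2)) = 4.125 in.
A_s = 0.85 f'_c a b / f_y = 0.85 × 5 × 4.125 × 17.2 / 60 = 5.026 in².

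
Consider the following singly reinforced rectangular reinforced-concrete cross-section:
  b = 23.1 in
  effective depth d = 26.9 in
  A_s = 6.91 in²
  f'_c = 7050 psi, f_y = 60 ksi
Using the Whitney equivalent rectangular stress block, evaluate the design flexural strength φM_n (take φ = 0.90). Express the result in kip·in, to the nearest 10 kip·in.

T = A_s f_y = 6.91 × 60 = 414.6 kips.
a = T/(0.85 f'_c b) = 414.6/(0.85 × 7.05 × 23.1) = 2.995 in.
M_n = T(d − a/2) = 414.6 × (26.9 − 1.4975) = 10531.9 kip·in.
φM_n = 0.90 × 10531.9 = 9478.7 kip·in.

φM_n ≈ 9480 kip·in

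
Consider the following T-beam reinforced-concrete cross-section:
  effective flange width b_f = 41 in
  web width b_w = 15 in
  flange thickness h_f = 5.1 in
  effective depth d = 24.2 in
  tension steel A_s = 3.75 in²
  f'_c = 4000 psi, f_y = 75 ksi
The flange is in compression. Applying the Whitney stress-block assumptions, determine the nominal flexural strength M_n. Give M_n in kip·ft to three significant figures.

M_n ≈ 544 kip·ft

Tension: T = A_s f_y = 3.75 × 75 = 281.25 kips.
Try a within the flange: a = T/(0.85 f'_c b_f) = 281.25/(0.85 × 4 × 41) = 2.018 in.
Since a = 2.018 ≤ h_f = 5.1 in, the stress block lies entirely in the flange; analyse as a rectangular beam of width b_f.
M_n = T(d − a/2) = 281.25 × (24.2 − 1.009) = 6522.5 kip·in.
M_n = 6522.5/12 = 543.54 kip·ft.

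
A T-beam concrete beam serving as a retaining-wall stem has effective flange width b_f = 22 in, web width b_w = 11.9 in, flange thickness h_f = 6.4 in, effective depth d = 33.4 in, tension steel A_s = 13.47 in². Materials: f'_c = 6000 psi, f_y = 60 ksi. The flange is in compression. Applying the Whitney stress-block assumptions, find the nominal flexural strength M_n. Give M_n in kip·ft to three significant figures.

Tension: T = A_s f_y = 13.47 × 60 = 808.2 kips.
Try a within the flange: a = T/(0.85 f'_c b_f) = 808.2/(0.85 × 6 × 22) = 7.203 in.
a = 7.203 > h_f = 6.4 in: the block extends into the web. Split into flange-overhang and web parts.
C_f = 0.85 f'_c (b_f − b_w) h_f = 0.85 × 6 × (22 − 11.9) × 6.4 = 329.7 kips.
Remaining web compression depth: a_w = (T − C_f)/(0.85 f'_c b_w) = (808.2 − 329.7)/(0.85 × 6 × 11.9) = 7.884 in.
M_n = C_f(d − h_f/2) + (T − C_f)(d − a_w/2) = 329.7 × (33.4 − 3.2) + 478.5 × (33.4 − 3.942) = 9956.9 + 14095.7 = 24052.6 kip·in.
M_n = 24052.6/12 = 2004.38 kip·ft.

M_n ≈ 2000 kip·ft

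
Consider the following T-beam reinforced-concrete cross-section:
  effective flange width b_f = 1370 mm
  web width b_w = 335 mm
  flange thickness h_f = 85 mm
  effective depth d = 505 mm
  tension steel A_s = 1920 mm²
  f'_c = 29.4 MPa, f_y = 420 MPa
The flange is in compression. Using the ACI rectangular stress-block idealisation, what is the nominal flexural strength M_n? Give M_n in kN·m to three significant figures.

M_n ≈ 398 kN·m

Tension: T = A_s f_y = 1920 × 420 = 806400 N.
Try a within the flange: a = T/(0.85 f'_c b_f) = 806400/(0.85 × 29.4 × 1370) = 23.55 mm.
Since a = 23.55 ≤ h_f = 85 mm, the stress block lies entirely in the flange; analyse as a rectangular beam of width b_f.
M_n = T(d − a/2) = 806400 × (505 − 11.775) = 397.74 × 10⁶ N·mm.
M_n = 397.74 kN·m.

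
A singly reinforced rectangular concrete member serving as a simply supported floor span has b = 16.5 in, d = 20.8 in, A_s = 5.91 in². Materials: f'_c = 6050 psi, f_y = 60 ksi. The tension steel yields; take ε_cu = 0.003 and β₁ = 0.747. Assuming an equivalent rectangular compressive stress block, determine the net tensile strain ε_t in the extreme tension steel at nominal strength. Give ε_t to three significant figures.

ε_t ≈ 0.00815

a = A_s f_y/(0.85 f'_c b) = 4.179 in.
β₁ = 0.747, so c = a/β₁ = 4.179/0.747 = 5.594 in.
From the linear strain diagram with ε_cu = 0.003: ε_t = 0.003 (d − c)/c = 0.003 × (20.8 − 5.594)/5.594 = 0.00815.
Since ε_t ≥ 0.005, the section is tension-controlled.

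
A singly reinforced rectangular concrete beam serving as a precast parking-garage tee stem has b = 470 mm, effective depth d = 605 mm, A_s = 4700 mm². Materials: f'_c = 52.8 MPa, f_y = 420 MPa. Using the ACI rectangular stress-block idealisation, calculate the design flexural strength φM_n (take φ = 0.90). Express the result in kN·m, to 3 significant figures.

φM_n ≈ 992 kN·m

T = A_s f_y = 4700 × 420 = 1974000 N = 1974 kN.
From C = T: a = T/(0.85 f'_c b) = 1974000/(0.85 × 52.8 × 470) = 93.58 mm.
M_n = T(d − a/2) = 1974 kN × (605 − 46.79) mm = 1101.91 kN·m.
φM_n = 0.90 × 1101.91 = 991.72 kN·m.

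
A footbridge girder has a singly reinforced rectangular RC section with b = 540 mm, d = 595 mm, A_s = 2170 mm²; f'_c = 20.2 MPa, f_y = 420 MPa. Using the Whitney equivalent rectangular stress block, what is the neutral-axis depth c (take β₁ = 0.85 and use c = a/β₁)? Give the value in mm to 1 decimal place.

c ≈ 115.6 mm

T = A_s f_y = 2170 × 420 = 911400 N = 911.4 kN.
Setting C = 0.85 f'_c a b equal to T: a = 911400/(0.85 × 20.2 × 540) = 98.298 mm.
With β₁ = 0.85, c = a/β₁ = 98.298/0.85 = 115.6 mm.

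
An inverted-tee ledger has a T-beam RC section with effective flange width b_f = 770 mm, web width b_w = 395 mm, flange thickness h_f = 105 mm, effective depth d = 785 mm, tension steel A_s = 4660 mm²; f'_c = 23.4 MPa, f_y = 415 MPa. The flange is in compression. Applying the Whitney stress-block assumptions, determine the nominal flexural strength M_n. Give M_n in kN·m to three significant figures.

M_n ≈ 1390 kN·m

Tension: T = A_s f_y = 4660 × 415 = 1933900 N.
Try a within the flange: a = T/(0.85 f'_c b_f) = 1933900/(0.85 × 23.4 × 770) = 126.27 mm.
a = 126.27 > h_f = 105 mm: the block extends into the web. Split into flange-overhang and web parts.
C_f = 0.85 f'_c (b_f − b_w) h_f = 0.85 × 23.4 × (770 − 395) × 105 = 783169 N.
Remaining web compression depth: a_w = (T − C_f)/(0.85 f'_c b_w) = (1933900 − 783169)/(0.85 × 23.4 × 395) = 146.47 mm.
M_n = C_f(d − h_f/2) + (T − C_f)(d − a_w/2) = 783169 × (785 − 52.5) + 1150731 × (785 − 73.235) = 573.67 + 819.05 = 1392.72 × 10⁶ N·mm.
M_n = 1392.72 kN·m.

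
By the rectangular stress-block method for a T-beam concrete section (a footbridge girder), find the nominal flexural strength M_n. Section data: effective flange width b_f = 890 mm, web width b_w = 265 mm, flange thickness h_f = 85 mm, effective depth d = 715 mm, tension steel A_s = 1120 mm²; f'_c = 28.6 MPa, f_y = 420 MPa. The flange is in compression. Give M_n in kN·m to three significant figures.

Tension: T = A_s f_y = 1120 × 420 = 470400 N.
Try a within the flange: a = T/(0.85 f'_c b_f) = 470400/(0.85 × 28.6 × 890) = 21.74 mm.
Since a = 21.74 ≤ h_f = 85 mm, the stress block lies entirely in the flange; analyse as a rectangular beam of width b_f.
M_n = T(d − a/2) = 470400 × (715 − 10.87) = 331.22 × 10⁶ N·mm.
M_n = 331.22 kN·m.

M_n ≈ 331 kN·m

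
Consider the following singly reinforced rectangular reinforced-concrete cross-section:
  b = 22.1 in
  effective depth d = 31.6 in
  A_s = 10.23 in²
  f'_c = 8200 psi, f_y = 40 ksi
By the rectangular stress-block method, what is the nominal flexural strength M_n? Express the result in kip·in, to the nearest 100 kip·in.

M_n ≈ 12400 kip·in

T = A_s f_y = 10.23 × 40 = 409.2 kips.
a = T/(0.85 f'_c b) = 409.2/(0.85 × 8.2 × 22.1) = 2.657 in.
M_n = T(d − a/2) = 409.2 × (31.6 − 1.3285) = 12387.1 kip·in.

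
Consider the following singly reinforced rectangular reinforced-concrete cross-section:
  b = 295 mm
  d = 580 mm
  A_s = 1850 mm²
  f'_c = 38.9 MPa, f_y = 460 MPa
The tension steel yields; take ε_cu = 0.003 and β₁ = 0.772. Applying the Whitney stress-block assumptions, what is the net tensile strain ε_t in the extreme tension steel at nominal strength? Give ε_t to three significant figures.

ε_t ≈ 0.0124

a = A_s f_y/(0.85 f'_c b) = 87.24 mm.
β₁ = 0.772, so c = a/β₁ = 87.24/0.772 = 113.01 mm.
From the linear strain diagram with ε_cu = 0.003: ε_t = 0.003 (d − c)/c = 0.003 × (580 − 113.01)/113.01 = 0.0124.
Since ε_t ≥ 0.005, the section is tension-controlled.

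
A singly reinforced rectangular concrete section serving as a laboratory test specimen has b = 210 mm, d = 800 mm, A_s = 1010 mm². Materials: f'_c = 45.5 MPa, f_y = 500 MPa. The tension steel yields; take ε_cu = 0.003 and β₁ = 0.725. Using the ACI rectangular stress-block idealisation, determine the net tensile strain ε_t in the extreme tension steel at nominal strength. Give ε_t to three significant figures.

ε_t ≈ 0.0250

a = A_s f_y/(0.85 f'_c b) = 62.18 mm.
β₁ = 0.725, so c = a/β₁ = 62.18/0.725 = 85.77 mm.
From the linear strain diagram with ε_cu = 0.003: ε_t = 0.003 (d − c)/c = 0.003 × (800 − 85.77)/85.77 = 0.0250.
Since ε_t ≥ 0.005, the section is tension-controlled.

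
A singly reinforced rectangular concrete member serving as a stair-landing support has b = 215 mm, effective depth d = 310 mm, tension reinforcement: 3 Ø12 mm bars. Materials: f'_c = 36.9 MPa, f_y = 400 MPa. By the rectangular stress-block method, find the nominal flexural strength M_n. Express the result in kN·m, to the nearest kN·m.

A_s = 3 × 113 = 339 mm².
T = A_s f_y = 339 × 400 = 135600 N = 135.6 kN.
From C = T: a = T/(0.85 f'_c b) = 135600/(0.85 × 36.9 × 215) = 20.11 mm.
M_n = T(d − a/2) = 135.6 kN × (310 − 10.055) mm = 40.67 kN·m.

M_n ≈ 41 kN·m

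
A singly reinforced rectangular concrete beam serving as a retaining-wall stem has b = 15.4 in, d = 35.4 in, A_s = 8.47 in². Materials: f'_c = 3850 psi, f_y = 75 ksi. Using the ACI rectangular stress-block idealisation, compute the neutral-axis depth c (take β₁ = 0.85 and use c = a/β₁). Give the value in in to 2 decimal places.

T = A_s f_y = 8.47 × 75 = 635.25 kips.
a = T/(0.85 f'_c b) = 635.25/(0.85 × 3.85 × 15.4) = 12.6050 in.
With β₁ = 0.85, c = a/β₁ = 12.6050/0.85 = 14.83 in.

c ≈ 14.83 in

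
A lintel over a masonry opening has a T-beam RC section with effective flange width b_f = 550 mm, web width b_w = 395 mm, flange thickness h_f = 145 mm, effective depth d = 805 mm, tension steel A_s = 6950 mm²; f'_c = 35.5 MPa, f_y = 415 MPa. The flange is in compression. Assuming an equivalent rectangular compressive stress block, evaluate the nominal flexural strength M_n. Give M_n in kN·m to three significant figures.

Tension: T = A_s f_y = 6950 × 415 = 2884250 N.
Try a within the flange: a = T/(0.85 f'_c b_f) = 2884250/(0.85 × 35.5 × 550) = 173.79 mm.
a = 173.79 > h_f = 145 mm: the block extends into the web. Split into flange-overhang and web parts.
C_f = 0.85 f'_c (b_f − b_w) h_f = 0.85 × 35.5 × (550 − 395) × 145 = 678183 N.
Remaining web compression depth: a_w = (T − C_f)/(0.85 f'_c b_w) = (2884250 − 678183)/(0.85 × 35.5 × 395) = 185.09 mm.
M_n = C_f(d − h_f/2) + (T − C_f)(d − a_w/2) = 678183 × (805 − 72.5) + 2206067 × (805 − 92.545) = 496.77 + 1571.72 = 2068.49 × 10⁶ N·mm.
M_n = 2068.49 kN·m.

M_n ≈ 2070 kN·m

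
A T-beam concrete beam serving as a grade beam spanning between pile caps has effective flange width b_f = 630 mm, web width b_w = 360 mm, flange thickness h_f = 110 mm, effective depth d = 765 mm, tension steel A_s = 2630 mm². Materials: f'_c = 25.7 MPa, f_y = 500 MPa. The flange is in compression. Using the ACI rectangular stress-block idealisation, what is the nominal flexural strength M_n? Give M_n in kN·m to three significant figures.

Tension: T = A_s f_y = 2630 × 500 = 1315000 N.
Try a within the flange: a = T/(0.85 f'_c b_f) = 1315000/(0.85 × 25.7 × 630) = 95.55 mm.
Since a = 95.55 ≤ h_f = 110 mm, the stress block lies entirely in the flange; analyse as a rectangular beam of width b_f.
M_n = T(d − a/2) = 1315000 × (765 − 47.775) = 943.15 × 10⁶ N·mm.
M_n = 943.15 kN·m.

M_n ≈ 943 kN·m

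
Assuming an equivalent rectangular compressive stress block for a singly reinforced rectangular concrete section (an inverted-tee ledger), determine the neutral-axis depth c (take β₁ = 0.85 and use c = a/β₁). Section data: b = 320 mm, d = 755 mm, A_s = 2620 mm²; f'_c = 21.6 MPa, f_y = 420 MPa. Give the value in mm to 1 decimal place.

c ≈ 220.3 mm

T = A_s f_y = 2620 × 420 = 1100400 N = 1100.4 kN.
Setting C = 0.85 f'_c a b equal to T: a = 1100400/(0.85 × 21.6 × 320) = 187.296 mm.
With β₁ = 0.85, c = a/β₁ = 187.296/0.85 = 220.3 mm.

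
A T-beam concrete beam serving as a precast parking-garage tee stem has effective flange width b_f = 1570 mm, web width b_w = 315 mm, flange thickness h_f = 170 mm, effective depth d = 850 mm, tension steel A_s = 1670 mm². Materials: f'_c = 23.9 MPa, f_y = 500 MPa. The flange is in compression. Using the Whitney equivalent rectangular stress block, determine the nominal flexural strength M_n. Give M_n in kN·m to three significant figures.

Tension: T = A_s f_y = 1670 × 500 = 835000 N.
Try a within the flange: a = T/(0.85 f'_c b_f) = 835000/(0.85 × 23.9 × 1570) = 26.18 mm.
Since a = 26.18 ≤ h_f = 170 mm, the stress block lies entirely in the flange; analyse as a rectangular beam of width b_f.
M_n = T(d − a/2) = 835000 × (850 − 13.09) = 698.82 × 10⁶ N·mm.
M_n = 698.82 kN·m.

M_n ≈ 699 kN·m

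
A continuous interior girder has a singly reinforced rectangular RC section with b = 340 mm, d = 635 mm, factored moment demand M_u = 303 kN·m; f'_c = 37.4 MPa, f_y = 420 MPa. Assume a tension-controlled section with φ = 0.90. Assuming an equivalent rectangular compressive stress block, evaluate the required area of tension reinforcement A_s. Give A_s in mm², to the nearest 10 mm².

M_n = M_u/φ = 303/0.90 = 336.667 kN·m.
With M_n = 0.85 f'_c a b (d − a/2), solve the quadratic for a:
a = d − √(d² − 2M_n/(0.85 f'_c b)) = 635 − √(635² − 2 × 336.667×10⁶/(0.85 × 37.4 × 340)) = 51.11 mm.
A_s = 0.85 f'_c a b / f_y = 0.85 × 37.4 × 51.11 × 340 / 420 = 1315.3 mm².

A_s ≈ 1320 mm²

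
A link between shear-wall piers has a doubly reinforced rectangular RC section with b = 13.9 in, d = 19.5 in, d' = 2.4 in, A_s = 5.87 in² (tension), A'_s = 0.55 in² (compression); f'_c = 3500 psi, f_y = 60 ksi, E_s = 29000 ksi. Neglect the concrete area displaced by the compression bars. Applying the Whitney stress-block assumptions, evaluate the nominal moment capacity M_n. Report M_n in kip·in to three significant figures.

M_n ≈ 5560 kip·in

Assume both steels yield.
a = (A_s − A'_s) f_y/(0.85 f'_c b) = (5.87 − 0.55) × 60/(0.85 × 3.5 × 13.9) = 7.719 in.
c = a/β₁ = 7.719/0.85 = 9.081 in; ε'_s = 0.003(c − d')/c = 0.0022 ≥ ε_y = 0.0021, so the compression steel yields.
M_n = (A_s − A'_s) f_y (d − a/2) + A'_s f_y (d − d') = 319.2 × (19.5 − 3.8595) + 33 × (19.5 − 2.4) = 4992.4 + 564.3 = 5556.7 kip·in.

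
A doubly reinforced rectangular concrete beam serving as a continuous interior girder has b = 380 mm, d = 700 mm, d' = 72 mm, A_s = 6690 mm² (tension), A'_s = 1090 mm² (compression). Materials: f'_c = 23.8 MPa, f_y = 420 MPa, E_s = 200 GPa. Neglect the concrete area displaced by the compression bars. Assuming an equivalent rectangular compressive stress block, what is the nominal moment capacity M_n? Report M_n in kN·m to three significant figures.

Assume both tension and compression steel yield.
Net tension couple steel: A_s − A'_s = 5600 mm².
a = (A_s − A'_s) f_y / (0.85 f'_c b) = 2352000/(0.85 × 23.8 × 380) = 305.96 mm.
c = a/β₁ = 305.96/0.85 = 359.95 mm; ε'_s = 0.003(c − d')/c = 0.0024 ≥ f_y/E_s = 0.0021, so compression steel does yield.
M_n = (A_s − A'_s) f_y (d − a/2) + A'_s f_y (d − d') = [2352000 × (700 − 152.98) + 457800 × (700 − 72)] × 10⁻⁶ = 1286.59 + 287.50 = 1574.09 kN·m.

M_n ≈ 1570 kN·m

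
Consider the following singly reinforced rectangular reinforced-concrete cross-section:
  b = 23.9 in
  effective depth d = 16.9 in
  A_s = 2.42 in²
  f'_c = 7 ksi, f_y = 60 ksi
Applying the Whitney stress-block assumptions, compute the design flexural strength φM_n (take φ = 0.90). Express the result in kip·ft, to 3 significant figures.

φM_n ≈ 178 kip·ft

T = A_s f_y = 2.42 × 60 = 145.2 kips.
a = T/(0.85 f'_c b) = 145.2/(0.85 × 7 × 23.9) = 1.021 in.
M_n = T(d − a/2) = 145.2 × (16.9 − 0.5105) = 2379.8 kip·in = 2379.8/12 = 198.32 kip·ft.
φM_n = 0.90 × 198.32 = 178.49 kip·ft.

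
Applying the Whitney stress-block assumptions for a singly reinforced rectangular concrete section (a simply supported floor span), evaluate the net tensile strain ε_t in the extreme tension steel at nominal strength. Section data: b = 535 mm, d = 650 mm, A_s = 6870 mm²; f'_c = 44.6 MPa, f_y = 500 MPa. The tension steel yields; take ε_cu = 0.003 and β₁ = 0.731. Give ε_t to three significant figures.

ε_t ≈ 0.00542

a = A_s f_y/(0.85 f'_c b) = 169.36 mm.
β₁ = 0.731, so c = a/β₁ = 169.36/0.731 = 231.68 mm.
From the linear strain diagram with ε_cu = 0.003: ε_t = 0.003 (d − c)/c = 0.003 × (650 − 231.68)/231.68 = 0.00542.
Since ε_t ≥ 0.005, the section is tension-controlled.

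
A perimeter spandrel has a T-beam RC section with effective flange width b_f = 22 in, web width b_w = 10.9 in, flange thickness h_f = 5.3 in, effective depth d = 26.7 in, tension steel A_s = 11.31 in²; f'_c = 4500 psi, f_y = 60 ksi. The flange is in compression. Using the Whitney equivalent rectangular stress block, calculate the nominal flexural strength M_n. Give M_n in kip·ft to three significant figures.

Tension: T = A_s f_y = 11.31 × 60 = 678.6 kips.
Try a within the flange: a = T/(0.85 f'_c b_f) = 678.6/(0.85 × 4.5 × 22) = 8.064 in.
a = 8.064 > h_f = 5.3 in: the block extends into the web. Split into flange-overhang and web parts.
C_f = 0.85 f'_c (b_f − b_w) h_f = 0.85 × 4.5 × (22 − 10.9) × 5.3 = 225.0 kips.
Remaining web compression depth: a_w = (T − C_f)/(0.85 f'_c b_w) = (678.6 − 225.0)/(0.85 × 4.5 × 10.9) = 10.880 in.
M_n = C_f(d − h_f/2) + (T − C_f)(d − a_w/2) = 225.0 × (26.7 − 2.65) + 453.6 × (26.7 − 5.44) = 5411.3 + 9643.5 = 15054.8 kip·in.
M_n = 15054.8/12 = 1254.57 kip·ft.

M_n ≈ 1250 kip·ft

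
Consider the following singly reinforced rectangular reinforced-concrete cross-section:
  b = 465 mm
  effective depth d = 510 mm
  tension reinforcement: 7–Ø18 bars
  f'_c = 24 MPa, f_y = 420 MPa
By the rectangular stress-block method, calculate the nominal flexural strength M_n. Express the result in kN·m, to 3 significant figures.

A_s = 7 × 254 = 1778 mm².
T = A_s f_y = 1778 × 420 = 746760 N = 746.76 kN.
From C = T: a = T/(0.85 f'_c b) = 746760/(0.85 × 24 × 465) = 78.72 mm.
M_n = T(d − a/2) = 746.76 kN × (510 − 39.36) mm = 351.46 kN·m.

M_n ≈ 351 kN·m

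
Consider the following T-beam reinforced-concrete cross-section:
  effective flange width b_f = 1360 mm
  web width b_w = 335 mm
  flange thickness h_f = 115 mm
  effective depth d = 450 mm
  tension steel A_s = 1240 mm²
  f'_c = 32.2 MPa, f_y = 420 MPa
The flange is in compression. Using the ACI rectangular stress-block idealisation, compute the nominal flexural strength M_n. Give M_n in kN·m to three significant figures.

Tension: T = A_s f_y = 1240 × 420 = 520800 N.
Try a within the flange: a = T/(0.85 f'_c b_f) = 520800/(0.85 × 32.2 × 1360) = 13.99 mm.
Since a = 13.99 ≤ h_f = 115 mm, the stress block lies entirely in the flange; analyse as a rectangular beam of width b_f.
M_n = T(d − a/2) = 520800 × (450 − 6.995) = 230.72 × 10⁶ N·mm.
M_n = 230.72 kN·m.

M_n ≈ 231 kN·m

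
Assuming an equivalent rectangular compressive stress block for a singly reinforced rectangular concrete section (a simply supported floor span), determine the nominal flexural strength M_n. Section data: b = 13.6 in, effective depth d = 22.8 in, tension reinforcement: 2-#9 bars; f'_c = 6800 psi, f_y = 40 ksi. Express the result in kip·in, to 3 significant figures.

M_n ≈ 1780 kip·in

A_s = 2 × 1 = 2 in².
T = A_s f_y = 2 × 40 = 80 kips.
a = T/(0.85 f'_c b) = 80/(0.85 × 6.8 × 13.6) = 1.018 in.
M_n = T(d − a/2) = 80 × (22.8 − 0.509) = 1783.3 kip·in.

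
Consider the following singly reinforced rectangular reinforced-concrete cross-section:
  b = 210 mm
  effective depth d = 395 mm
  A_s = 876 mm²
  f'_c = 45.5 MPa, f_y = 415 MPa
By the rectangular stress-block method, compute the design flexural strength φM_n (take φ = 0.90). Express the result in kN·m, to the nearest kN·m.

φM_n ≈ 122 kN·m

T = A_s f_y = 876 × 415 = 363540 N = 363.54 kN.
From C = T: a = T/(0.85 f'_c b) = 363540/(0.85 × 45.5 × 210) = 44.76 mm.
M_n = T(d − a/2) = 363.54 kN × (395 − 22.38) mm = 135.46 kN·m.
φM_n = 0.90 × 135.46 = 121.91 kN·m.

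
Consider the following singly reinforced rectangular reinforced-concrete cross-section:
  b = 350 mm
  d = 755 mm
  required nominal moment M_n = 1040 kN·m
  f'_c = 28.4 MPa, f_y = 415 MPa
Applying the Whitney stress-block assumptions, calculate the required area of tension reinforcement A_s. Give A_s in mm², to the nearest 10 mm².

A_s ≈ 3790 mm²

With M_n = 0.85 f'_c a b (d − a/2), solve the quadratic for a:
a = d − √(d² − 2M_n/(0.85 f'_c b)) = 755 − √(755² − 2 × 1040×10⁶/(0.85 × 28.4 × 350)) = 185.93 mm.
A_s = 0.85 f'_c a b / f_y = 0.85 × 28.4 × 185.93 × 350 / 415 = 3785.4 mm².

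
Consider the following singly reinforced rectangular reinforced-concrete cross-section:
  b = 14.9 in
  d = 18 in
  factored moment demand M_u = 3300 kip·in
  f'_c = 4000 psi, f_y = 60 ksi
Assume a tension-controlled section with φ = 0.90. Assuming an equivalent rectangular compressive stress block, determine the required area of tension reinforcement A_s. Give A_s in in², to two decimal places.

M_n = M_u/φ = 3300/0.90 = 3666.67 kip·in.
From M_n = 0.85 f'_c a b (d − a/2):
a = d − √(d² − 2M_n/(0.85 f'_c b)) = 18 − √(18² − 2 × 3666.67/(0.85 × 4 × 14.9)) = 4.612 in.
A_s = 0.85 f'_c a b / f_y = 0.85 × 4 × 4.612 × 14.9 / 60 = 3.894 in².

A_s ≈ 3.89 in²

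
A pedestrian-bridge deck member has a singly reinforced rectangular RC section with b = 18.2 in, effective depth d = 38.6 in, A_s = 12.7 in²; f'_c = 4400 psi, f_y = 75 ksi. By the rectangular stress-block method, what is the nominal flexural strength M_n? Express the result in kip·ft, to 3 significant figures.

M_n ≈ 2510 kip·ft

T = A_s f_y = 12.7 × 75 = 952.5 kips.
a = T/(0.85 f'_c b) = 952.5/(0.85 × 4.4 × 18.2) = 13.993 in.
M_n = T(d − a/2) = 952.5 × (38.6 − 6.9965) = 30102.3 kip·in = 30102.3/12 = 2508.53 kip·ft.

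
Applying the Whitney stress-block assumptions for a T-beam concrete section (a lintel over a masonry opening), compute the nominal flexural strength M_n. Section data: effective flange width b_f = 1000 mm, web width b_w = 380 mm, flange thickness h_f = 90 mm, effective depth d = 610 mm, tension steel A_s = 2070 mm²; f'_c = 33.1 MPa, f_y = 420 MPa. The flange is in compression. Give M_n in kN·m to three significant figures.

M_n ≈ 517 kN·m

Tension: T = A_s f_y = 2070 × 420 = 869400 N.
Try a within the flange: a = T/(0.85 f'_c b_f) = 869400/(0.85 × 33.1 × 1000) = 30.90 mm.
Since a = 30.90 ≤ h_f = 90 mm, the stress block lies entirely in the flange; analyse as a rectangular beam of width b_f.
M_n = T(d − a/2) = 869400 × (610 − 15.45) = 516.90 × 10⁶ N·mm.
M_n = 516.90 kN·m.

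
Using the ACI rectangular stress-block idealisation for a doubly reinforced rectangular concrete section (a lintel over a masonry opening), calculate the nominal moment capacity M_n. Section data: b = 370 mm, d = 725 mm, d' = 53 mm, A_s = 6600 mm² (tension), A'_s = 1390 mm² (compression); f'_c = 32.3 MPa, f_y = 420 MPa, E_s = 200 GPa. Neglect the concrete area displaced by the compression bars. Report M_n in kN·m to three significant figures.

Assume both tension and compression steel yield.
Net tension couple steel: A_s − A'_s = 5210 mm².
a = (A_s − A'_s) f_y / (0.85 f'_c b) = 2188200/(0.85 × 32.3 × 370) = 215.41 mm.
c = a/β₁ = 215.41/0.819 = 263.02 mm; ε'_s = 0.003(c − d')/c = 0.0024 ≥ f_y/E_s = 0.0021, so compression steel does yield.
M_n = (A_s − A'_s) f_y (d − a/2) + A'_s f_y (d − d') = [2188200 × (725 − 107.705) + 583800 × (725 − 53)] × 10⁻⁶ = 1350.76 + 392.31 = 1743.07 kN·m.

M_n ≈ 1740 kN·m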